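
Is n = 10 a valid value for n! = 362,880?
No

Reasoning: 10! = 10·9! = 10·362,880 = 3,628,800, which does not equal 362,880.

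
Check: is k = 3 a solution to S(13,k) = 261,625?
S(13,3) = 3·S(12,3) + S(12,2) = 3·86,526 + 2,047 = 261,625, which equals 261,625.

Answer: Yes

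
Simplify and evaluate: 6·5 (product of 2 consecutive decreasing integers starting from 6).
30

Solution: This is P(6,2) = 6!/(4)! = 30.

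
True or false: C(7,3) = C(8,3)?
False

Explanation: LHS = C(7,3) = 35; RHS = C(8,3) = 56. 35 ≠ 56, so the statement does not hold.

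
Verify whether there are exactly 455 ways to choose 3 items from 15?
C(15,3) = 455.
Final answer: True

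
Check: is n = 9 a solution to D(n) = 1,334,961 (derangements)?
No

Reasoning: D(9) = (9-1)·[D(8) + D(7)] = 8·[14,833 + 1,854] = 133,496, which does not equal 1,334,961.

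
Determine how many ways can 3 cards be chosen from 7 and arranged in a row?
210

Working:
P(7,3) = 7!/(7-3)! = 210.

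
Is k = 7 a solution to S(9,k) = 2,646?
No

Reasoning: S(9,7) = 7·S(8,7) + S(8,6) = 7·28 + 266 = 462, which does not equal 2,646.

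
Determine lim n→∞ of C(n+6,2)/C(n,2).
1

Working:
Both numerator and denominator grow as n^2/2! for large n, so the ratio → 1.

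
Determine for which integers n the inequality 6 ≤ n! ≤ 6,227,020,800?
3, 4, 5, 6, 7, 8, 9, 10, 11, 12, 13

Reasoning: n! is strictly increasing; 3! = 6 and 13! = 6,227,020,800, so valid n = 3, 4, 5, 6, 7, 8, 9, 10, 11, 12, 13.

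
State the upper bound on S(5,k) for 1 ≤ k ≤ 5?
25

Working:
Row S(5,k) for k = 1..5 (via S(n,k) = k·S(n−1,k) + S(n−1,k−1)): 1, 15, 25, 10, 1. The row is unimodal; maximum at k = 3: 25.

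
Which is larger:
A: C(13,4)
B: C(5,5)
A

Explanation: A=C(13,4)=715, B=C(5,5)=1.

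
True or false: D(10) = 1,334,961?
True

Derangements of 10 elements: D(10) = (10-1)·[D(9) + D(8)] = 9·[133,496 + 14,833] = 1,334,961.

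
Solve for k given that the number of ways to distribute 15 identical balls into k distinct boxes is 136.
3

Working:
Stars and bars: the count is C(15+k−1, k−1), increasing in k. k=2: C(16,1) = 16, k=3: C(17,2) = 136 ✓. So k = 3.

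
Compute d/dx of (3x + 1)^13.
39(3x + 1)^12

Chain rule: 13(3x+1)^{12} × 3 = 39(3x+1)^{12}.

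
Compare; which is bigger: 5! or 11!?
11!

Explanation: 5!=120, 11!=39,916,800. 11! > 5!.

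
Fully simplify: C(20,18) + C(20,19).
210

Explanation: By Pascal's identity: C(21,19) = 210.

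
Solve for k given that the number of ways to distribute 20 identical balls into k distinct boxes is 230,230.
7

Reasoning: Stars and bars: the count is C(20+k−1, k−1), increasing in k. k=5: C(24,4) = 10,626, k=6: C(25,5) = 53,130, k=7: C(26,6) = 230,230 ✓. So k = 7.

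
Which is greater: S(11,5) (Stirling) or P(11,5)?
S(11,5)

Solution: S(11,5) = 5·S(10,5) + S(10,4) = 5·42,525 + 34,105 = 246,730; P(11,5) = 55,440.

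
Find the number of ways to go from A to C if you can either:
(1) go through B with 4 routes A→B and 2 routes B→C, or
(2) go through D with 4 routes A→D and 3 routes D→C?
20

Reasoning: Route via B: 4×2=8. Route via D: 4×3=12. Total: 20.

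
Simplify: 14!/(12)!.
This equals 14×13 = 182.

Answer: 182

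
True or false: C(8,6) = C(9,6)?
False

Working:
LHS = C(8,6) = 28; RHS = C(9,6) = 84. 28 ≠ 84, so the statement does not hold.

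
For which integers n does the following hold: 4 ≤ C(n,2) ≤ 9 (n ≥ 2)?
4

Working:
C(3,2)=3; C(4,2)=6; C(5,2)=10. So valid n = 4.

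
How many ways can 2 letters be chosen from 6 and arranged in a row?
30

Working:
P(6,2) = 6!/(6-2)! = 30.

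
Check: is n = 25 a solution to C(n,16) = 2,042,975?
Yes

Reasoning: C(25,16) = 25·24·23·22·21·20·19·18·17·16·15·14·13·12·11·10/16! = 42,744,736,671,436,800,000/20,922,789,888,000 = 2,042,975, which equals 2,042,975.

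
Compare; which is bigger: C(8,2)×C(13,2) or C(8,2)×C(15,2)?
C(8,2)×C(15,2)

C(8,2)×C(13,2)=2,184, C(8,2)×C(15,2)=2,940.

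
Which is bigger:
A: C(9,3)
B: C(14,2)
B

Reasoning: A=C(9,3)=84, B=C(14,2)=91.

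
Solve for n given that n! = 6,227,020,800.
13

Explanation: n! is strictly increasing. 11! = 39,916,800, 12! = 479,001,600, 13! = 6,227,020,800 ✓. So n = 13.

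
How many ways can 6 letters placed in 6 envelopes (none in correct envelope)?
265

Using D(n) = (n-1)[D(n-1) + D(n-2)]:
D(6) = (6-1) × [D(5) + D(4)]
      = 5 × [44 + 9]
      = 5 × 53
      = 265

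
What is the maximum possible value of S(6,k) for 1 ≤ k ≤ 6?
Row S(6,k) for k = 1..6 (via S(n,k) = k·S(n−1,k) + S(n−1,k−1)): 1, 31, 90, 65, 15, 1. The row is unimodal; maximum at k = 3: 90.
Final answer: 90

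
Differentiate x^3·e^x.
(3x^2 + x^3)e^x

Explanation: Product rule: d/dx[x^3]·e^x + x^3·d/dx[e^x] = 3x^{2}e^x + x^3e^x.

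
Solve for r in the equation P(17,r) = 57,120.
4
P(17,r) = 17·16·…·(17−r+1), a product of r factors. Multiplying down from 17: 17 = 17; 17·16 = 272; 17·16·15 = 4,080; 17·16·15·14 = 57,120 ✓ (4 factors). So r = 4.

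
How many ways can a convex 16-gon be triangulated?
Using the Catalan number formula: C_n = C(2n, n) / (n+1)
C_14 = C(28, 14) / (14+1)
     = 40116600 / 15
     = 2,674,440

Answer: 2,674,440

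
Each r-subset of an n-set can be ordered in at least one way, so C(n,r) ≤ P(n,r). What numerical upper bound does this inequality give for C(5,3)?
60

P(5,3) = 5·4·3 = 60, so C(5,3) ≤ 60. (The bound is loose by a factor of 3! = 6: C(5,3) = 60/6 = 10.)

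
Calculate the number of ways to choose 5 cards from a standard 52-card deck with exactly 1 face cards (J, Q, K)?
1,096,680

Explanation: 12 face cards and 40 non-face cards: C(12,1) × C(40,4) = 12 × 91,390 = 1,096,680.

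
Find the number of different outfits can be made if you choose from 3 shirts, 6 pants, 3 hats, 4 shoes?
216

Solution: By the multiplication principle: 3 × 6 × 3 × 4 = 216.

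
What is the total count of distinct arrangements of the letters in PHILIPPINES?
1,108,800

Word has 11 letters (P=3, H=1, I=3, L=1, N=1, E=1, S=1). Arrangements: 11!/Π(k!) = 1,108,800.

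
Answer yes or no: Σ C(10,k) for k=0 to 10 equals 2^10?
Yes
Binomial theorem: Σ C(10,k) = (1+1)^10 = 2^10 = 1,024; RHS 2^10 = 1,024.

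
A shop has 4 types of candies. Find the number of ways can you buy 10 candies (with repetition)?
286

Reasoning: Stars and bars: C(10+4-1, 10) = C(13, 10) = 286.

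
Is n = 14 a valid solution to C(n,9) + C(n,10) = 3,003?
Yes

C(14,9) + C(14,10) = 2,002 + 1,001 = 3,003, which equals 3,003.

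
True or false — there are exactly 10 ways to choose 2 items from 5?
C(5,2) = 10.
Final answer: True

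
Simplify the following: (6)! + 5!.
(6)! + 5! = (6)·5! + 5! = (6+1)·5! = 7·5! = 840.
Final answer: 840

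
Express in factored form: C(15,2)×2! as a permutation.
C(15,2)×2! = [15!/(2!(13)!)]×2! = 15!/(13)! = P(15,2) = 210.

Answer: P(15,2)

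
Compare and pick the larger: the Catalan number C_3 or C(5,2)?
C(5,2)

Solution: C_3 = C(6,3)/(3+1) = 20/4 = 5; C(5,2) = 10.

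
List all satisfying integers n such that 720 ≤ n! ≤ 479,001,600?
6, 7, 8, 9, 10, 11, 12

Working:
n! is strictly increasing; 6! = 720 and 12! = 479,001,600, so valid n = 6, 7, 8, 9, 10, 11, 12.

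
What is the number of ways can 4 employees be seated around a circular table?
6

Working:
Circular arrangements: (4-1)! = 6.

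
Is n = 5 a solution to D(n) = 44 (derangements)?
Yes

D(5) = (5-1)·[D(4) + D(3)] = 4·[9 + 2] = 44, which equals 44.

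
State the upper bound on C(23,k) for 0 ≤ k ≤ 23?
1,352,078
Maximum at k = 11 or k = 12: C(23,11) = 1,352,078.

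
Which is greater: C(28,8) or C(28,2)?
C(28,8)

Reasoning: C(28,8)=3,108,105, C(28,2)=378.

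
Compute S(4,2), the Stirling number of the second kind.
Using the Stirling recurrence: S(n,k) = k·S(n-1,k) + S(n-1,k-1)
S(4,2) = 2·S(3,2) + S(3,1)
         = 2·3 + 1
         = 6 + 1
         = 7

Answer: 7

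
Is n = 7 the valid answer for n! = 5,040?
Yes

7! = 7·6! = 7·720 = 5,040, which equals 5,040.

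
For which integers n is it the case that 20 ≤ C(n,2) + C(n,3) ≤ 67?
5, 6, 7

Working:
C(4,2)+C(4,3)=10; C(5,2)+C(5,3)=20; C(6,2)+C(6,3)=35; C(7,2)+C(7,3)=56; C(8,2)+C(8,3)=84. So valid n = 5, 6, 7.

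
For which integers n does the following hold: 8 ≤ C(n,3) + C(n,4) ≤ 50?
5, 6

C(4,3)+C(4,4)=5; C(5,3)+C(5,4)=15; C(6,3)+C(6,4)=35; C(7,3)+C(7,4)=70. So valid n = 5, 6.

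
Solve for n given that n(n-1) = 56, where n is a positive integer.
8

Working:
n² − n − 56 = 0, so n = (1 ± √(1 + 4·56))/2 = (1 ± √225)/2 = (1 ± 15)/2, i.e. n = 8 or n = -7. Taking the positive root, n = 8 (check: 8×7 = 56).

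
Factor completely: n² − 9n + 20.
(n − 4)(n − 5)
Seek roots whose sum is 9 and product is 20: (4, 5). So n² − 9n + 20 = (n − 4)(n − 5).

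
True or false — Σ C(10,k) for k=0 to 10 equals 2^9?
Binomial theorem: Σ C(10,k) = (1+1)^10 = 2^10 = 1,024; RHS 2^9 = 512.

Answer: False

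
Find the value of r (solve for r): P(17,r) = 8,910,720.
6

Explanation: P(17,r) = 17·16·…·(17−r+1), a product of r factors. Multiplying down from 17: 17 = 17; 17·16 = 272; 17·16·15 = 4,080; 17·16·15·14 = 57,120; 17·16·15·14·13 = 742,560; 17·16·15·14·13·12 = 8,910,720 ✓ (6 factors). So r = 6.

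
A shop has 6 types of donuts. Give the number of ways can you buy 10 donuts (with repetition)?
3,003

Solution: Stars and bars: C(10+6-1, 10) = C(15, 10) = 3,003.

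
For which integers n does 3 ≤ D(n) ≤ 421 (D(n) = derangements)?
4, 5, 6

Solution: Using D(n) = (n−1)[D(n−1) + D(n−2)] with D(1)=0, D(2)=1: D(3)=2; D(4)=9; D(5)=44; D(6)=265; D(7)=1,854. So valid n = 4, 5, 6.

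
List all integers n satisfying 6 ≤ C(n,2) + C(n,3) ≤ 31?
4, 5
C(3,2)+C(3,3)=4; C(4,2)+C(4,3)=10; C(5,2)+C(5,3)=20; C(6,2)+C(6,3)=35. So valid n = 4, 5.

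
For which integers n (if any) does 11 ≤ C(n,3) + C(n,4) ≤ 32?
5

C(4,3)+C(4,4)=5; C(5,3)+C(5,4)=15; C(6,3)+C(6,4)=35. So valid n = 5.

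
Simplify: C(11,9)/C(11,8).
1/3

Explanation: C(n,k+1)/C(n,k) = (n−k)/(k+1). Here (11−8)/(8+1) = 3/9 = 1/3.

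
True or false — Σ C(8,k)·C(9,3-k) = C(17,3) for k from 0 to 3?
True

Explanation: Vandermonde's identity gives C(17,3) = 680; RHS C(17,3) = 680.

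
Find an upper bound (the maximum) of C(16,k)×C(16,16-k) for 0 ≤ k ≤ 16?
165,636,900

C(16,k)·C(16,16-k) = C(16,k)², maximised at the centre k = 8: C(16,8)² = 165,636,900.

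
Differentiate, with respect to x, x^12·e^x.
(12x^11 + x^12)e^x

Explanation: Product rule: d/dx[x^12]·e^x + x^12·d/dx[e^x] = 12x^{11}e^x + x^12e^x.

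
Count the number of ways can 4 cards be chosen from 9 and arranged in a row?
3,024

Solution: P(9,4) = 9!/(9-4)! = 3,024.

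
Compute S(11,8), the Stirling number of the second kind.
11,880

Explanation: Using the Stirling recurrence: S(n,k) = k·S(n-1,k) + S(n-1,k-1)
S(11,8) = 8·S(10,8) + S(10,7)
         = 8·750 + 5880
         = 6000 + 5880
         = 11,880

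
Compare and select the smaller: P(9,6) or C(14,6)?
P(9,6)=60,480, C(14,6)=3,003.
Final answer: C(14,6)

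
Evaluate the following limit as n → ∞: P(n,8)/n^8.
P(n,8) = n(n-1)···(n-7) ≈ n^8 for large n. Limit = 1.

Answer: 1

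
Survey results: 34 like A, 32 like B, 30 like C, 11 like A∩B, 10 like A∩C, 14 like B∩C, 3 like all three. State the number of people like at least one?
64

Explanation: |A∪B∪C| = 34+32+30-11-10-14+3 = 64.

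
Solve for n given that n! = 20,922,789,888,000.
16
n! is strictly increasing. 14! = 87,178,291,200, 15! = 1,307,674,368,000, 16! = 20,922,789,888,000 ✓. So n = 16.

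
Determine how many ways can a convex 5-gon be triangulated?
5
Using the Catalan number formula: C_n = C(2n, n) / (n+1)
C_3 = C(6, 3) / (3+1)
     = 20 / 4
     = 5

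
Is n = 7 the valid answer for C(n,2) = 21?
Yes

Reasoning: C(7,2) = 7·6/2! = 42/2 = 21, which equals 21.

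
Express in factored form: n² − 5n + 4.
(n − 1)(n − 4)

Explanation: Seek roots whose sum is 5 and product is 4: (1, 4). So n² − 5n + 4 = (n − 1)(n − 4).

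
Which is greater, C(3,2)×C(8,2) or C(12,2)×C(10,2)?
C(12,2)×C(10,2)

Solution: C(3,2)×C(8,2)=84, C(12,2)×C(10,2)=2,970.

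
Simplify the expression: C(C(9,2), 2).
630

C(9,2) = 36, then C(36, 2) = 630.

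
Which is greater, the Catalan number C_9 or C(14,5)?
C_9 = C(18,9)/(9+1) = 48,620/10 = 4,862; C(14,5) = 2,002.
Final answer: C_9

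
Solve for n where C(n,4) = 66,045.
37

Solution: C(n,4) = n(n−1)(n−2)(n−3)/4! is increasing in n, and n(n−1)(n−2)(n−3) = 4!·66,045 = 1,585,080 ≈ (n−1.5)^4 gives n ≈ 37.0. Check: C(35,4) = 52,360, C(36,4) = 58,905, C(37,4) = 66,045 ✓. So n = 37.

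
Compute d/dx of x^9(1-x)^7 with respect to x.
9x^8(1-x)^7 - 7x^9(1-x)^6

Product rule: 9x^{8}(1-x)^{7} + x^9·(-7)(1-x)^{6}.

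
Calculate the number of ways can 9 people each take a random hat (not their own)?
133,496

Working:
Using D(n) = (n-1)[D(n-1) + D(n-2)]:
D(9) = (9-1) × [D(8) + D(7)]
      = 8 × [14833 + 1854]
      = 8 × 16687
      = 133,496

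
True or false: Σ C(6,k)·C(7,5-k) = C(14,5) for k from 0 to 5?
False

Explanation: Vandermonde's identity gives C(13,5) = 1,287; RHS C(14,5) = 2,002.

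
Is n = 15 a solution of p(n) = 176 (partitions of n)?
Yes

Pentagonal recurrence p(n) = p(n−1) + p(n−2) − p(n−5) − p(n−7) + …: p(15) = p(14) + p(13) − p(10) − p(8) + p(3) + p(0) = 135 + 101 − 42 − 22 + 3 + 1 = 176, which equals 176.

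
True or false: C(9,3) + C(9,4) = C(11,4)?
False

Solution: Pascal's identity gives C(10,4) = 210, whereas C(11,4) = 330.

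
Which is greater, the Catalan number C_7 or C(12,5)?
C(12,5)

Explanation: C_7 = C(14,7)/(7+1) = 3,432/8 = 429; C(12,5) = 792.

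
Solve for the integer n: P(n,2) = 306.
18

Solution: P(n,2) = n(n−1) is increasing in n; n(n−1) ≈ (n−0.5)^2 = 306 gives n ≈ 18.0. Check: P(16,2) = 240, P(17,2) = 272, P(18,2) = 306 ✓. So n = 18.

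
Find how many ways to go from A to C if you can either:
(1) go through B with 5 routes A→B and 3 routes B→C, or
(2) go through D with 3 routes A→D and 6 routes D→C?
33
Route via B: 5×3=15. Route via D: 3×6=18. Total: 33.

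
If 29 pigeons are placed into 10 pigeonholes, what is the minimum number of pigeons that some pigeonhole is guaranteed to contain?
3

Working:
Pigeonhole: ⌈29/10⌉ = 3.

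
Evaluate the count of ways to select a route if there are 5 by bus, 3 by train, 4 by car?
By the addition principle: 5 + 3 + 4 = 12.

Answer: 12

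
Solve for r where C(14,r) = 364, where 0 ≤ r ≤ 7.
3

Explanation: C(14,r) is increasing for 0 ≤ r ≤ 7. Stepping up (C(14,r+1) = C(14,r)·(14−r)/(r+1)): C(14,1) = 14, C(14,2) = 91, C(14,3) = 364 ✓. So r = 3.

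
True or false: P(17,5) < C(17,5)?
False

Working:
P(17,5) = 742,560 and C(17,5) = 6,188; P(n,r) = r! × C(n,r) so P > C whenever r ≥ 2.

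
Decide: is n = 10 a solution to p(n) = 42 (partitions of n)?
Yes

Working:
Pentagonal recurrence p(n) = p(n−1) + p(n−2) − p(n−5) − p(n−7) + …: p(10) = p(9) + p(8) − p(5) − p(3) = 30 + 22 − 7 − 3 = 42, which equals 42.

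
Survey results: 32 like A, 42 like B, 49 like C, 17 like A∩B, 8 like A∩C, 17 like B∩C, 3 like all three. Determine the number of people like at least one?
|A∪B∪C| = 32+42+49-17-8-17+3 = 84.
Final answer: 84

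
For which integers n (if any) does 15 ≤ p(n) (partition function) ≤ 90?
7, 8, 9, 10, 11, 12

Reasoning: Tabulating p(n) via p(n) = p(n−1) + p(n−2) − p(n−5) − p(n−7) + …: p(6)=11; p(7)=15; p(8)=22; p(9)=30; p(10)=42; p(11)=56; p(12)=77; p(13)=101. So valid n = 7, 8, 9, 10, 11, 12.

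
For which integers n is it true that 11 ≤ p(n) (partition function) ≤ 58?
6, 7, 8, 9, 10, 11

Solution: Tabulating p(n) via p(n) = p(n−1) + p(n−2) − p(n−5) − p(n−7) + …: p(5)=7; p(6)=11; p(7)=15; p(8)=22; p(9)=30; p(10)=42; p(11)=56; p(12)=77. So valid n = 6, 7, 8, 9, 10, 11.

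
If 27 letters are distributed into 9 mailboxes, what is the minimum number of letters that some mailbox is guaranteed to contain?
Pigeonhole: ⌈27/9⌉ = 3.

Answer: 3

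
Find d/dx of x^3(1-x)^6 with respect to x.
3x^2(1-x)^6 - 6x^3(1-x)^5

Reasoning: Product rule: 3x^{2}(1-x)^{6} + x^3·(-6)(1-x)^{5}.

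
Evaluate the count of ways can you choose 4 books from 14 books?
1,001
C(14,4) = 14! / (4! × (14-4)!)
         = 14! / (4! × 10!)
         = 1,001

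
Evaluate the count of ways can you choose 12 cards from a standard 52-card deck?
206,379,406,870

C(52,12) = 206,379,406,870.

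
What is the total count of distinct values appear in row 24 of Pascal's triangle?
13
Row 24 has entries C(24,0)..C(24,24); by symmetry C(24,k)=C(24,24-k), giving 13 distinct values.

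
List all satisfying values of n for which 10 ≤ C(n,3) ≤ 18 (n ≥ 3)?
5

Reasoning: C(4,3)=4; C(5,3)=10; C(6,3)=20. So valid n = 5.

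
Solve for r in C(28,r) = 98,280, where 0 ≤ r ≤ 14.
5

Explanation: C(28,r) is increasing for 0 ≤ r ≤ 14. Stepping up (C(28,r+1) = C(28,r)·(28−r)/(r+1)): C(28,1) = 28, C(28,2) = 378, C(28,3) = 3,276, C(28,4) = 20,475, C(28,5) = 98,280 ✓. So r = 5.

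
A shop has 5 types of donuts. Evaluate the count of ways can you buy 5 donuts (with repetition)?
Stars and bars: C(5+5-1, 5) = C(9, 5) = 126.

Answer: 126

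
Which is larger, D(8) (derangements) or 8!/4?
D(8)
D(8) = (8-1)·[D(7) + D(6)] = 7·[1,854 + 265] = 14,833; 8!/4 = 40,320/4 = 10,080.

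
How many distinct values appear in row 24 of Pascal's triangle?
Row 24 has entries C(24,0)..C(24,24); by symmetry C(24,k)=C(24,24-k), giving 13 distinct values.

Answer: 13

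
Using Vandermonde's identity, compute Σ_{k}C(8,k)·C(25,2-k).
528

Working:
= C(8+25,2) = C(33,2) = 528.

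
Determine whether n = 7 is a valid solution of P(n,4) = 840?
P(7,4) = 7·6·5·4 = 840, which equals 840.

Answer: Yes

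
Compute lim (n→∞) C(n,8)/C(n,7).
C(n,8)/C(n,7) = (n-7)/8 → ∞ as n → ∞.
Final answer: ∞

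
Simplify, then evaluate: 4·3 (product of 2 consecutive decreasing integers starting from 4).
This is P(4,2) = 4!/(2)! = 12.

Answer: 12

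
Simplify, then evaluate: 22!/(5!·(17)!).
This is C(22,5) = 26,334.

Answer: 26,334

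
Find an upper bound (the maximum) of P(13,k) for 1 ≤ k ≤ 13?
6,227,020,800

Working:
P(13,k) increases in k, so maximum at k = 13: 13! = 6,227,020,800.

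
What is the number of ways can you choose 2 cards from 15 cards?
C(15,2) = 15! / (2! × (15-2)!)
         = 15! / (2! × 13!)
         = 105

Answer: 105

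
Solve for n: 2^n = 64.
6

Explanation: 2^6 = 64, so n = 6.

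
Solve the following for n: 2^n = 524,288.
19

524,288 = 1,024 × 512 = 2^10 × 2^9 = 2^19, so n = 19.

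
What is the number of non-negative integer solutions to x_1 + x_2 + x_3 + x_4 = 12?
455

Solution: C(12+4-1, 4-1) = 455.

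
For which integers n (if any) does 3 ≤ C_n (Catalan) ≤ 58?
3, 4, 5
C_2=2; C_3=5; C_4=14; C_5=42; C_6=132. So valid n = 3, 4, 5.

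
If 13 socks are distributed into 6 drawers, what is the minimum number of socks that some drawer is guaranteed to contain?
3

Explanation: Pigeonhole: ⌈13/6⌉ = 3.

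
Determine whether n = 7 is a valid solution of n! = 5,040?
7! = 7·6! = 7·720 = 5,040, which equals 5,040.
Final answer: Yes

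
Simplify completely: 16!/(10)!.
This equals 16×15×...×11 = 5,765,760.
Final answer: 5,765,760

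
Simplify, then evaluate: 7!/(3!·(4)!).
35

Explanation: This is C(7,3) = 35.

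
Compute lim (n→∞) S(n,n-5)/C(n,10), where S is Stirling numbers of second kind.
945

Explanation: The leading term of S(n,n-5) as a polynomial in n is (9)!!·C(n,10), so the ratio → (9)!! = 945.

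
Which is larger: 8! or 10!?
10!

Reasoning: 8!=40,320, 10!=3,628,800. 10! > 8!.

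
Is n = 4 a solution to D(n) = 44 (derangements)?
No

D(4) = (4-1)·[D(3) + D(2)] = 3·[2 + 1] = 9, which does not equal 44.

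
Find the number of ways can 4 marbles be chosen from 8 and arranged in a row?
1,680

Working:
P(8,4) = 8!/(8-4)! = 1,680.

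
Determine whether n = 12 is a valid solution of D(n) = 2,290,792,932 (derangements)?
No

Working:
D(12) = (12-1)·[D(11) + D(10)] = 11·[14,684,570 + 1,334,961] = 176,214,841, which does not equal 2,290,792,932.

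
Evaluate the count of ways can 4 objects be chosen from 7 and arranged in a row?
840

P(7,4) = 7!/(7-4)! = 840.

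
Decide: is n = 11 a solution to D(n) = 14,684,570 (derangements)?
D(11) = (11-1)·[D(10) + D(9)] = 10·[1,334,961 + 133,496] = 14,684,570, which equals 14,684,570.

Answer: Yes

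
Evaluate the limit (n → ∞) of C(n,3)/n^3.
1/6

Working:
C(n,3) ≈ n^3/3! for large n. Limit = 1/3! = 1/6.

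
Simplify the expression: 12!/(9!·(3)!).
220

Solution: This is C(12,9) = 220.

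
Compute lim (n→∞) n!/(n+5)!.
0

Working:
n!/(n+5)! = 1/[(n+1)(n+2)···(n+5)] → 0 as n → ∞.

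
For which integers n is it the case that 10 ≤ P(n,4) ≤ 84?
4

Explanation: P(3,4)=0; P(4,4)=24; P(5,4)=120. So valid n = 4.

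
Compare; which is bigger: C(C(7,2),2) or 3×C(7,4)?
C(C(7,2),2)

Explanation: C(C(7,2),2)=210, 3×C(7,4)=105.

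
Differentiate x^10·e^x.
(10x^9 + x^10)e^x

Reasoning: Product rule: d/dx[x^10]·e^x + x^10·d/dx[e^x] = 10x^{9}e^x + x^10e^x.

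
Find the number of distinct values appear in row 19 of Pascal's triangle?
10

Solution: Row 19 has entries C(19,0)..C(19,19); by symmetry C(19,k)=C(19,19-k), giving 10 distinct values.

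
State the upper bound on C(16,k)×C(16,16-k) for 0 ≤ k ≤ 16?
165,636,900

Solution: C(16,k)·C(16,16-k) = C(16,k)², maximised at the centre k = 8: C(16,8)² = 165,636,900.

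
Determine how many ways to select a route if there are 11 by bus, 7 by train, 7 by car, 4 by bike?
29
By the addition principle: 11 + 7 + 7 + 4 = 29.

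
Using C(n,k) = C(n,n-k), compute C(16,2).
120

Working:
C(16,2) = C(16,14) = 120.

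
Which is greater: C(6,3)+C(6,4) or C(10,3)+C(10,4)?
First=35, Second=330.

Answer: C(10,3)+C(10,4)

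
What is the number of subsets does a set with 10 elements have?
Each element can be included or excluded: 2^10 = 1,024.

Answer: 1,024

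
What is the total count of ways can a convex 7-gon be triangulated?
42

Using the Catalan number formula: C_n = C(2n, n) / (n+1)
C_5 = C(10, 5) / (5+1)
     = 252 / 6
     = 42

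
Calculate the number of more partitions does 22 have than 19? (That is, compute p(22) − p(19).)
512
Pentagonal recurrence p(n) = p(n−1) + p(n−2) − p(n−5) − p(n−7) + …: p(22) = p(21) + p(20) − p(17) − p(15) + p(10) + p(7) − p(0) = 792 + 627 − 297 − 176 + 42 + 15 − 1 = 1,002.
p(19) = p(18) + p(17) − p(14) − p(12) + p(7) + p(4) = 385 + 297 − 135 − 77 + 15 + 5 = 490.
Difference = 1,002 − 490 = 512.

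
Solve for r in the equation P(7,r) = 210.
3
P(7,r) = 7·6·…·(7−r+1), a product of r factors. Multiplying down from 7: 7 = 7; 7·6 = 42; 7·6·5 = 210 ✓ (3 factors). So r = 3.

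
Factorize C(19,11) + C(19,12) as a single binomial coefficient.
C(20,12)

Working:
By Pascal's identity: C(19,11) + C(19,12) = C(20,12) = 125,970.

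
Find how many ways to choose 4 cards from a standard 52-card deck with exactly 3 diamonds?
13 diamonds and 39 non-diamonds: C(13,3) × C(39,1) = 286 × 39 = 11,154.
Final answer: 11,154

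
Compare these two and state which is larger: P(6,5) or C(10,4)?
P(6,5)

Reasoning: P(6,5)=720, C(10,4)=210.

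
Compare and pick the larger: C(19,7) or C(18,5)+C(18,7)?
C(19,7)=50,388; C(18,5)+C(18,7)=8,568+31,824=40,392.

Answer: C(19,7)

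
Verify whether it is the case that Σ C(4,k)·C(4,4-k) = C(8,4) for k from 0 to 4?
True

Vandermonde's identity gives C(8,4) = 70; RHS C(8,4) = 70.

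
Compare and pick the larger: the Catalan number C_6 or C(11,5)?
C(11,5)

Explanation: C_6 = C(12,6)/(6+1) = 924/7 = 132; C(11,5) = 462.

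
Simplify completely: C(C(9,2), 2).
630

Explanation: C(9,2) = 36, then C(36, 2) = 630.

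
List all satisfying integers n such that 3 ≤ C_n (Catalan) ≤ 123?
3, 4, 5
C_2=2; C_3=5; C_4=14; C_5=42; C_6=132. So valid n = 3, 4, 5.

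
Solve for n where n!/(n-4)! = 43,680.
n!/(n-4)! = n×(n-1)×(n-2)×(n-3), a product of 4 consecutive integers ≈ (n−1.5)^4. 43,680^(1/4) + 1.5 ≈ 16.0; check n = 16: 16×15×14×13 = 43,680 ✓. So n = 16.

Answer: 16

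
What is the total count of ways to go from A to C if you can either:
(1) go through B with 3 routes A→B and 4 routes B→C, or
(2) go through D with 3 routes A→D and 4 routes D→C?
24

Reasoning: Route via B: 3×4=12. Route via D: 3×4=12. Total: 24.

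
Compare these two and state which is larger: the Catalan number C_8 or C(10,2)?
C_8

Solution: C_8 = C(16,8)/(8+1) = 12,870/9 = 1,430; C(10,2) = 45.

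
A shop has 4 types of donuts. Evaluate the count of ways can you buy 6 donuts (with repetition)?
Stars and bars: C(6+4-1, 6) = C(9, 6) = 84.

Answer: 84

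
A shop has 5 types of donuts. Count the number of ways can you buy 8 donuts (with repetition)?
495

Solution: Stars and bars: C(8+5-1, 8) = C(12, 8) = 495.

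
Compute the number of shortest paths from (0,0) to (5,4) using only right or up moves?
126

Working:
Choose 5 rights from 9 moves: C(9,5) = 126.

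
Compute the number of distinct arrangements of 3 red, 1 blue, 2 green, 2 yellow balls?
1,680
Multinomial: 8!/(3! × 1! × 2! × 2!) = 1,680.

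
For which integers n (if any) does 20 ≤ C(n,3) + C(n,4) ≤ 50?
6

Solution: C(5,3)+C(5,4)=15; C(6,3)+C(6,4)=35; C(7,3)+C(7,4)=70. So valid n = 6.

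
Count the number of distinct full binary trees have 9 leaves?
1,430

Working:
Using the Catalan number formula: C_n = C(2n, n) / (n+1)
C_8 = C(16, 8) / (8+1)
     = 12870 / 9
     = 1,430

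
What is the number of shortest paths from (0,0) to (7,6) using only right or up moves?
Choose 7 rights from 13 moves: C(13,7) = 1,716.
Final answer: 1,716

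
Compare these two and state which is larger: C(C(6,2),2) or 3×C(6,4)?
C(C(6,2),2)

Working:
C(C(6,2),2)=105, 3×C(6,4)=45.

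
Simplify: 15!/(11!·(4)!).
This is C(15,11) = 1,365.
Final answer: 1,365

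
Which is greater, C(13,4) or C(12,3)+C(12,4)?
By Pascal's identity: C(13,4) = C(12,3)+C(12,4) = 715. Equal.
Final answer: Equal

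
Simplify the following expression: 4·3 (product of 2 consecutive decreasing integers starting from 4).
12
This is P(4,2) = 4!/(2)! = 12.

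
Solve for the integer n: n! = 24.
4

Reasoning: n! is strictly increasing. 2! = 2, 3! = 6, 4! = 24 ✓. So n = 4.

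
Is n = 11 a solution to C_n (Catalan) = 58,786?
Yes

Explanation: C_11 = C(22,11)/(11+1) = 705,432/12 = 58,786, which equals 58,786.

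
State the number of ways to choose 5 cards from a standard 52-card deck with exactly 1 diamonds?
13 diamonds and 39 non-diamonds: C(13,1) × C(39,4) = 13 × 82251 = 1,069,263.

Answer: 1,069,263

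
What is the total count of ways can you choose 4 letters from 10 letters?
210

Solution: C(10,4) = 10! / (4! × (10-4)!)
         = 10! / (4! × 6!)
         = 210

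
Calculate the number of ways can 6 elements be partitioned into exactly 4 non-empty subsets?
65

Reasoning: This equals S(6,4), the Stirling number of the 2nd kind.
Using the Stirling recurrence: S(n,k) = k·S(n-1,k) + S(n-1,k-1)
S(6,4) = 4·S(5,4) + S(5,3)
         = 4·10 + 25
         = 40 + 25
         = 65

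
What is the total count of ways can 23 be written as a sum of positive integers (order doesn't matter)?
1,255

Working:
Pentagonal recurrence p(n) = p(n−1) + p(n−2) − p(n−5) − p(n−7) + …: p(23) = p(22) + p(21) − p(18) − p(16) + p(11) + p(8) − p(1) = 1,002 + 792 − 385 − 231 + 56 + 22 − 1 = 1,255.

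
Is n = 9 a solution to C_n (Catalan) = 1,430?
No

C_9 = C(18,9)/(9+1) = 48,620/10 = 4,862, which does not equal 1,430.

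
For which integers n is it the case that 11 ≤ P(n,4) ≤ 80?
4

Working:
P(3,4)=0; P(4,4)=24; P(5,4)=120. So valid n = 4.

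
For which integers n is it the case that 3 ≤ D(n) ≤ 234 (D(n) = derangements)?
4, 5

Solution: Using D(n) = (n−1)[D(n−1) + D(n−2)] with D(1)=0, D(2)=1: D(3)=2; D(4)=9; D(5)=44; D(6)=265. So valid n = 4, 5.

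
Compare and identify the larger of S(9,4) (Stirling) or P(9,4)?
S(9,4)

Solution: S(9,4) = 4·S(8,4) + S(8,3) = 4·1,701 + 966 = 7,770; P(9,4) = 3,024.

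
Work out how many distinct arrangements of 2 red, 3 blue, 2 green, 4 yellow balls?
69,300

Reasoning: Multinomial: 11!/(2! × 3! × 2! × 4!) = 69,300.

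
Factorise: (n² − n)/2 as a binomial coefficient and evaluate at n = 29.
C(n,2); C(29,2) = 406

Solution: (n² − n)/2 = n(n−1)/2 = C(n,2). At n = 29: C(29,2) = 406.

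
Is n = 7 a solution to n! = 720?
7! = 7·6! = 7·720 = 5,040, which does not equal 720.
Final answer: No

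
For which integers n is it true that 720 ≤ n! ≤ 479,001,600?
6, 7, 8, 9, 10, 11, 12

Reasoning: n! is strictly increasing; 6! = 720 and 12! = 479,001,600, so valid n = 6, 7, 8, 9, 10, 11, 12.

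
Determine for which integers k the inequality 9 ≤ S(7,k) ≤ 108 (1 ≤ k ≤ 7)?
S(7,1)=1; S(7,2)=63; S(7,3)=301; S(7,4)=350; S(7,5)=140; S(7,6)=21; S(7,7)=1. So valid k = 2, 6.
Final answer: 2, 6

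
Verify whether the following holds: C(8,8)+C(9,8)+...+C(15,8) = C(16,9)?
Hockey stick identity gives Σ = C(16,9) = 11,440; RHS C(16,9) = 11,440.

Answer: True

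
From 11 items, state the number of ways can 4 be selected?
C(11,4) = 11! / (4! × (11-4)!)
         = 11! / (4! × 7!)
         = 330

Answer: 330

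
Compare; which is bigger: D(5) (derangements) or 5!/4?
D(5)

Working:
D(5) = (5-1)·[D(4) + D(3)] = 4·[9 + 2] = 44; 5!/4 = 120/4 = 30.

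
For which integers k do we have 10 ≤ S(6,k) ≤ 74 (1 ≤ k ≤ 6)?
S(6,1)=1; S(6,2)=31; S(6,3)=90; S(6,4)=65; S(6,5)=15; S(6,6)=1. So valid k = 2, 4, 5.
Final answer: 2, 4, 5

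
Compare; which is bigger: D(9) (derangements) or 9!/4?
D(9) = (9-1)·[D(8) + D(7)] = 8·[14,833 + 1,854] = 133,496; 9!/4 = 362,880/4 = 90,720.

Answer: D(9)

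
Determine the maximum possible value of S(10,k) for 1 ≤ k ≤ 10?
42,525

Explanation: Row S(10,k) for k = 1..10 (via S(n,k) = k·S(n−1,k) + S(n−1,k−1)): 1, 511, 9,330, 34,105, 42,525, 22,827, 5,880, 750, 45, 1. The row is unimodal; maximum at k = 5: 42,525.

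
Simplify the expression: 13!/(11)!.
156

This equals 13×12 = 156.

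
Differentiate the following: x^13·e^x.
(13x^12 + x^13)e^x
Product rule: d/dx[x^13]·e^x + x^13·d/dx[e^x] = 13x^{12}e^x + x^13e^x.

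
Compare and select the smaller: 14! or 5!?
5!

Solution: 14!=87,178,291,200, 5!=120. 14! > 5!.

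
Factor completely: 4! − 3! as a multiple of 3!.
4! − 3! = 4·3! − 3! = (4 − 1)·3! = 3 × 3! = 18.

Answer: 3 × 3! = 18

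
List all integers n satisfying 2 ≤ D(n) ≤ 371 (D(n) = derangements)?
3, 4, 5, 6

Using D(n) = (n−1)[D(n−1) + D(n−2)] with D(1)=0, D(2)=1: D(2)=1; D(3)=2; D(4)=9; D(5)=44; D(6)=265; D(7)=1,854. So valid n = 3, 4, 5, 6.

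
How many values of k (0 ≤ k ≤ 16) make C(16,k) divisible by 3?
5

Working:
Checking C(16,k) mod 3 for k = 0..16: divisible at k = 2, 5, 8, 11, 14. That's 5 values.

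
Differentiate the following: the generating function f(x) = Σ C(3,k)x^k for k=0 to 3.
Σ k·C(3,k)x^(k-1) for k=1 to 3

Term-by-term differentiation gives Σ k·C(3,k)x^{k-1} for k=1 to 3.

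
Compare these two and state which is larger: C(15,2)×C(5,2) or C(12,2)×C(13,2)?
C(12,2)×C(13,2)
C(15,2)×C(5,2)=1,050, C(12,2)×C(13,2)=5,148.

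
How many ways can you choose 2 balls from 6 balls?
C(6,2) = 6! / (2! × (6-2)!)
         = 6! / (2! × 4!)
         = 15
Final answer: 15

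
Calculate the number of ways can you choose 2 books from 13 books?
78

Solution: C(13,2) = 13! / (2! × (13-2)!)
         = 13! / (2! × 11!)
         = 78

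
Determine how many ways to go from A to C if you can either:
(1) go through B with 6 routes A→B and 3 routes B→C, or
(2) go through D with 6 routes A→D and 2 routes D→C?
Route via B: 6×3=18. Route via D: 6×2=12. Total: 30.

Answer: 30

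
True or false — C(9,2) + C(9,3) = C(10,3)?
True

Reasoning: Pascal's identity: LHS = 36 + 84 = 120; RHS = C(10,3) = 120. Both sides agree, so the statement holds.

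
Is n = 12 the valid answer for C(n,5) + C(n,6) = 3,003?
No

Working:
C(12,5) + C(12,6) = 792 + 924 = 1,716, which does not equal 3,003.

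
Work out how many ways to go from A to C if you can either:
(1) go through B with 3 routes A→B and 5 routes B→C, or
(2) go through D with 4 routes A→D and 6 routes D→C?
Route via B: 3×5=15. Route via D: 4×6=24. Total: 39.
Final answer: 39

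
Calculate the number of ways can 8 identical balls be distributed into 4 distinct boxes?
165

Solution: C(8+4-1, 4-1) = C(11, 3) = 165.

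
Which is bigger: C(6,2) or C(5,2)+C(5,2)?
C(5,2)+C(5,2)

Working:
C(6,2)=15; C(5,2)+C(5,2)=10+10=20.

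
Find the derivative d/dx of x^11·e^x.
(11x^10 + x^11)e^x

Reasoning: Product rule: d/dx[x^11]·e^x + x^11·d/dx[e^x] = 11x^{10}e^x + x^11e^x.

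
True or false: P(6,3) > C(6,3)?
True

P(6,3) = 120 and C(6,3) = 20; P(n,r) = r! × C(n,r) so P > C whenever r ≥ 2.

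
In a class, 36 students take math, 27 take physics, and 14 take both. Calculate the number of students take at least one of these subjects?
49
|A∪B| = |A|+|B|-|A∩B| = 36+27-14 = 49.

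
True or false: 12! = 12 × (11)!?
By definition n! = n × (n-1)!, so 12! = 12 × 11!.
Final answer: True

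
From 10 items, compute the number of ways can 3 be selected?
120

Explanation: C(10,3) = 10! / (3! × (10-3)!)
         = 10! / (3! × 7!)
         = 120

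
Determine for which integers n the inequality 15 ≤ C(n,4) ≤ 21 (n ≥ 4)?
C(5,4)=5; C(6,4)=15; C(7,4)=35. So valid n = 6.

Answer: 6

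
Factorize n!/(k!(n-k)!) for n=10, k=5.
C(10,5) = 252

This is the binomial coefficient C(10,5) = 252.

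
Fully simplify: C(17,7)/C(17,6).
11/7

C(n,k+1)/C(n,k) = (n−k)/(k+1). Here (17−6)/(6+1) = 11/7 = 11/7.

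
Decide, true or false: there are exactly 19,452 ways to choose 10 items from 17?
False
C(17,10) = 19,448 ≠ 19452.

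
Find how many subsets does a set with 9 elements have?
512

Each element can be included or excluded: 2^9 = 512.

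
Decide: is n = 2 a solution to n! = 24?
No

Working:
2! = 2·1! = 2·1 = 2, which does not equal 24.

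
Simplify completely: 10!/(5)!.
30,240
This equals 10×9×...×6 = 30,240.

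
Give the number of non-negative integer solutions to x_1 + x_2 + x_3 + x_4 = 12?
455

C(12+4-1, 4-1) = 455.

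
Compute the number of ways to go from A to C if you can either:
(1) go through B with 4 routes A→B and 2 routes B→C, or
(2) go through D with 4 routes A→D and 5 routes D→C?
28
Route via B: 4×2=8. Route via D: 4×5=20. Total: 28.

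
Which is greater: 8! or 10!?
8!=40,320, 10!=3,628,800. 10! > 8!.
Final answer: 10!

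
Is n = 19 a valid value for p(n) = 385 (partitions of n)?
Pentagonal recurrence p(n) = p(n−1) + p(n−2) − p(n−5) − p(n−7) + …: p(19) = p(18) + p(17) − p(14) − p(12) + p(7) + p(4) = 385 + 297 − 135 − 77 + 15 + 5 = 490, which does not equal 385.
Final answer: No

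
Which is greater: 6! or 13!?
6!=720, 13!=6,227,020,800. 13! > 6!.
Final answer: 13!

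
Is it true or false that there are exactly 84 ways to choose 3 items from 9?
True

Working:
C(9,3) = 84.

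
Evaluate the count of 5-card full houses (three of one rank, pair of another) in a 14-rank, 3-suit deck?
546

Working:
Triple rank: 14. Triple suits: C(3,3)=1. Pair rank: 13. Pair suits: C(3,2)=3. Total: 546.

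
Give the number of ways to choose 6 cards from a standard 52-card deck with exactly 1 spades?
7,484,841

Explanation: 13 spades and 39 non-spades: C(13,1) × C(39,5) = 13 × 575757 = 7,484,841.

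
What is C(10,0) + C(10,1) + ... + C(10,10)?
1,024

Explanation: Sum of binomial coefficients = 2^10 = 1,024.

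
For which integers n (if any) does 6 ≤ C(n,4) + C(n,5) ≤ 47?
C(4,4)+C(4,5)=1; C(5,4)+C(5,5)=6; C(6,4)+C(6,5)=21; C(7,4)+C(7,5)=56. So valid n = 5, 6.

Answer: 5, 6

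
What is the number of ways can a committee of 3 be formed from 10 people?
120

C(10,3) = 10! / (3! × (10-3)!)
         = 10! / (3! × 7!)
         = 120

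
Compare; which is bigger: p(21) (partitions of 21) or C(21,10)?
C(21,10)

Reasoning: Pentagonal recurrence p(n) = p(n−1) + p(n−2) − p(n−5) − p(n−7) + …: p(21) = p(20) + p(19) − p(16) − p(14) + p(9) + p(6) = 627 + 490 − 231 − 135 + 30 + 11 = 792; C(21,10) = 352,716.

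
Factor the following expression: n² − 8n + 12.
(n − 2)(n − 6)
Seek roots whose sum is 8 and product is 12: (2, 6). So n² − 8n + 12 = (n − 2)(n − 6).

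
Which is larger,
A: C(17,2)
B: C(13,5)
A=C(17,2)=136, B=C(13,5)=1,287.

Answer: B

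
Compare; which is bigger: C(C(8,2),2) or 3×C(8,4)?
C(C(8,2),2)

Solution: C(C(8,2),2)=378, 3×C(8,4)=210.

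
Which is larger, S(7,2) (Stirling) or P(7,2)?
S(7,2)

Working:
S(7,2) = 2·S(6,2) + S(6,1) = 2·31 + 1 = 63; P(7,2) = 42.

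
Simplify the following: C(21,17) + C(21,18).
7,315
By Pascal's identity: C(22,18) = 7,315.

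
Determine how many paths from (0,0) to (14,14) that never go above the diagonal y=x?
2,674,440

Reasoning: Counted by the Catalan number C_14: C_14 = C(28,14)/(14+1) = 40,116,600/15 = 2,674,440.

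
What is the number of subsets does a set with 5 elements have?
32

Explanation: Each element can be included or excluded: 2^5 = 32.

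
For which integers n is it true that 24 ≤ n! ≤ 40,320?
4, 5, 6, 7, 8

n! is strictly increasing; 4! = 24 and 8! = 40,320, so valid n = 4, 5, 6, 7, 8.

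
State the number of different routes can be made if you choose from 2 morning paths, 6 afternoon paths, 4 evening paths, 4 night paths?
192

Solution: By the multiplication principle: 2 × 6 × 4 × 4 = 192.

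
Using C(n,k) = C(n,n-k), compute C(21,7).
116,280

Explanation: C(21,7) = C(21,14) = 116,280.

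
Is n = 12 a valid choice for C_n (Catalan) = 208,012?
Yes

Solution: C_12 = C(24,12)/(12+1) = 2,704,156/13 = 208,012, which equals 208,012.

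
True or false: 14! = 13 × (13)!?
False

Reasoning: 14! = 14 × 13! = 87,178,291,200, but 13 × 13! = 80,951,270,400.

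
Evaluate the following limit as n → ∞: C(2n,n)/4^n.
0

C(2n,n) ~ 4^n/√(πn), so C(2n,n)/4^n ~ 1/√(πn) → 0.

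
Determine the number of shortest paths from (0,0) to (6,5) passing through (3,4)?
To (3,4): C(7,3)=35. From there: C(4,3)=4. Total: 140.
Final answer: 140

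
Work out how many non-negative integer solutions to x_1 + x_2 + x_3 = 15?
136

Working:
C(15+3-1, 3-1) = 136.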